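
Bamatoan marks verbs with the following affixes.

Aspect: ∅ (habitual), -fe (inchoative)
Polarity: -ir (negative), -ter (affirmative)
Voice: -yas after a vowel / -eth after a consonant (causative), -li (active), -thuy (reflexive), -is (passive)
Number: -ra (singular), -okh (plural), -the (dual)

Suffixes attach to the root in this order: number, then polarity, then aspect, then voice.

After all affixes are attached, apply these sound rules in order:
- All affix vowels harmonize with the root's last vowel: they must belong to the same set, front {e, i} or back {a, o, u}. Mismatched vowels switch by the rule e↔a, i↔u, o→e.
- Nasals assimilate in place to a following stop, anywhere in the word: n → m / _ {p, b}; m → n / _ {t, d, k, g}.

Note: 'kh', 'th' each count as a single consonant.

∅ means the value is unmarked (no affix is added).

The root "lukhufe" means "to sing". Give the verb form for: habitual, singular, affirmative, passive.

lukhufereteris

Attach number singular -ra → lukhufera.
Attach polarity affirmative -ter → lukhuferater.
aspect = habitual: zero marking, form stays lukhuferater.
Attach voice passive -is → lukhuferateris.
Apply vowel harmony: lukhuferateris → lukhufereteris.
Nasal assimilation: no change.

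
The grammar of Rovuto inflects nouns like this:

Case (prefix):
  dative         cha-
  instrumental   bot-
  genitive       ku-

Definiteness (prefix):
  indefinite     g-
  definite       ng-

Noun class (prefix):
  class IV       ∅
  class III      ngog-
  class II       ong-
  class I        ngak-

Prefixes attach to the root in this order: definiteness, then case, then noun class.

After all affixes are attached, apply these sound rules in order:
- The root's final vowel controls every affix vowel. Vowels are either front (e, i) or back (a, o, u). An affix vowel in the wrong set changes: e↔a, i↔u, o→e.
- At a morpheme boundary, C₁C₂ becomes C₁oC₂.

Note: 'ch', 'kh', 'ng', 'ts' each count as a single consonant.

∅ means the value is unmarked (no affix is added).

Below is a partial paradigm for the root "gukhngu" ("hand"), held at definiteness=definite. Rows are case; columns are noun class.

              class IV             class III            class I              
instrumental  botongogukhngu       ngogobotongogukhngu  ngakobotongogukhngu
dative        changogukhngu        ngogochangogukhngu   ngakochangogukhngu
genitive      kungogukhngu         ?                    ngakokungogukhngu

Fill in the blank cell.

Attach definiteness definite ng- → nggukhngu.
Attach case genitive ku- → kunggukhngu.
Attach noun class class III ngog- → ngogkunggukhngu.
Vowel harmony: no change.
Apply epenthesis: ngogkunggukhngu → ngogokungogukhngu.

ngogokungogukhngu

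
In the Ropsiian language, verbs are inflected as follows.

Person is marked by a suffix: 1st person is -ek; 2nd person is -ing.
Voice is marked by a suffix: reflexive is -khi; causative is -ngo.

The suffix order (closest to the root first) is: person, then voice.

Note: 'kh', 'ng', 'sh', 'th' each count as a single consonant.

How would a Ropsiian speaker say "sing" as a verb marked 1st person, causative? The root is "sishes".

sishesekngo

Attach person 1st person -ek → sishesek.
Attach voice causative -ngo → sishesekngo.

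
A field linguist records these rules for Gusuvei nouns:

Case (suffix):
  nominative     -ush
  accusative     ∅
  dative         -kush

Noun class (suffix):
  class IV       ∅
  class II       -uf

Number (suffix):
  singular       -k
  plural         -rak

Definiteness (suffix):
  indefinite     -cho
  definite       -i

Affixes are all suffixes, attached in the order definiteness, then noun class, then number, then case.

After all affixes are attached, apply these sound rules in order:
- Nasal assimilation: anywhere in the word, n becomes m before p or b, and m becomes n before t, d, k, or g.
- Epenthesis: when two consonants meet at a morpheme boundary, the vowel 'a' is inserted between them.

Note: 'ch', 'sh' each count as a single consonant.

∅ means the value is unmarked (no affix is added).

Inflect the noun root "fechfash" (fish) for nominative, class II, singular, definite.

Attach definiteness definite -i → fechfashi.
Attach noun class class II -uf → fechfashiuf.
Attach number singular -k → fechfashiufk.
Attach case nominative -ush → fechfashiufkush.
Nasal assimilation: no change.
Apply epenthesis: fechfashiufkush → fechfashiufakush.

fechfashiufakush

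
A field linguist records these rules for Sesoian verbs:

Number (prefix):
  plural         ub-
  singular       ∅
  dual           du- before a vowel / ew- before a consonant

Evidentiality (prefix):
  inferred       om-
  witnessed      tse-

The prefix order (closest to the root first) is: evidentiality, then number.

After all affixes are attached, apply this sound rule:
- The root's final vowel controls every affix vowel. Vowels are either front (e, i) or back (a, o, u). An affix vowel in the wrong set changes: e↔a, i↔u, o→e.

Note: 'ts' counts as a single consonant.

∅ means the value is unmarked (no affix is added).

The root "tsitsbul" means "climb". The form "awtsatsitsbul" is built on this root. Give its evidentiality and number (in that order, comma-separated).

witnessed, dual

Segment: ew-tse-tsitsbul.
evidentiality: tse- → witnessed.
number: du/ew- → dual.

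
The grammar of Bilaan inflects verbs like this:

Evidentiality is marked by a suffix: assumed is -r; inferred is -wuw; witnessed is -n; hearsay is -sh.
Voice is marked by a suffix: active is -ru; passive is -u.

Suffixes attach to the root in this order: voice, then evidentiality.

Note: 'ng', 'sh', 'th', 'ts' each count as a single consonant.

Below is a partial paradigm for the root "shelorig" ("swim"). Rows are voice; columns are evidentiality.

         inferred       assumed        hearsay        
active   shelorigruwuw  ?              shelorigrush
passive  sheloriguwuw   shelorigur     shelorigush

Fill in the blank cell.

shelorigrur

Attach voice active -ru → shelorigru.
Attach evidentiality assumed -r → shelorigrur.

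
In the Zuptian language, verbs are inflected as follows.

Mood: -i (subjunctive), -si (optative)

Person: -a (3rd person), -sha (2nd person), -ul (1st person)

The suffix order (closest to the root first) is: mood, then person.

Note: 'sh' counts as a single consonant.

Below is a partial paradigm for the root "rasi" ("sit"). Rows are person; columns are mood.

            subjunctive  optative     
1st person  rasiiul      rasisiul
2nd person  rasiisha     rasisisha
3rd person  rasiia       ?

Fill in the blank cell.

rasisia

Attach mood optative -si → rasisi.
Attach person 3rd person -a → rasisia.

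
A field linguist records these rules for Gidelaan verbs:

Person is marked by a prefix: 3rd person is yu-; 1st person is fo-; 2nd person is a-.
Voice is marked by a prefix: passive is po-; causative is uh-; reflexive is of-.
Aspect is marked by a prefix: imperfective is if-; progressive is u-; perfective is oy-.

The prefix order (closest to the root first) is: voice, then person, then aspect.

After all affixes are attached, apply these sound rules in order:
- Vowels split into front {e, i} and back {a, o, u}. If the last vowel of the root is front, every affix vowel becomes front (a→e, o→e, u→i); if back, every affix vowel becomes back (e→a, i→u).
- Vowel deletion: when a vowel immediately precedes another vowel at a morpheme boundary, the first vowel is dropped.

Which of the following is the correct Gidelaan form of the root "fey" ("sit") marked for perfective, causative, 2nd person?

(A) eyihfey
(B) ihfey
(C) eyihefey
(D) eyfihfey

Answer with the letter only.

Attach voice causative uh- → uhfey.
Attach person 2nd person a- → auhfey.
Attach aspect perfective oy- → oyauhfey.
Apply vowel harmony: oyauhfey → eyeihfey.
Apply vowel deletion: eyeihfey → eyihfey.
So the correct form is eyihfey, option (A).
(C) eyihefey is wrong: it has the affixes in the wrong order.
(D) eyfihfey is wrong: it uses 1st person instead of 2nd person for person.
(B) ihfey is wrong: it uses progressive instead of perfective for aspect.

A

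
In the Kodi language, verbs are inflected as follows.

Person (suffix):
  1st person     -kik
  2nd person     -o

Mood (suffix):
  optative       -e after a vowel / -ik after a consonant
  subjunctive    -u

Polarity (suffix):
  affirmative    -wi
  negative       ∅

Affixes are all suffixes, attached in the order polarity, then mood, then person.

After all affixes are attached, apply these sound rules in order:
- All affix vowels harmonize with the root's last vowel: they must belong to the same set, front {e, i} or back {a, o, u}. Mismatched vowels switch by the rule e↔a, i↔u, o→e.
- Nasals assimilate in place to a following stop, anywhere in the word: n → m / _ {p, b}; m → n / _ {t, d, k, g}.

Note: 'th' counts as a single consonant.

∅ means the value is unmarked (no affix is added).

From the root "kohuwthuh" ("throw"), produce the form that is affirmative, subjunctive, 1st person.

kohuwthuhwuukuk

Attach polarity affirmative -wi → kohuwthuhwi.
Attach mood subjunctive -u → kohuwthuhwiu.
Attach person 1st person -kik → kohuwthuhwiukik.
Apply vowel harmony: kohuwthuhwiukik → kohuwthuhwuukuk.
Nasal assimilation: no change.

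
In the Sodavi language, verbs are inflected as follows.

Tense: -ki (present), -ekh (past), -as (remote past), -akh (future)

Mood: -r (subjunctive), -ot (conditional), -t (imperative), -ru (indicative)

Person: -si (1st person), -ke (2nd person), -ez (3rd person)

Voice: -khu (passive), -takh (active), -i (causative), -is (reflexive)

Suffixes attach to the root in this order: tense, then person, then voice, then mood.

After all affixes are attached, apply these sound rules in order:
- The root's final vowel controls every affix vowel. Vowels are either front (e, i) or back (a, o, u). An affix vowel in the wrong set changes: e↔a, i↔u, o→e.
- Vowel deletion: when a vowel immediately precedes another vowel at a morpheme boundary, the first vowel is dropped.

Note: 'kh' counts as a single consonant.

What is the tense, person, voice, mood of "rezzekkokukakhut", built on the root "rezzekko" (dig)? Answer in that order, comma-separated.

Segment: rezzekko-ki-ke-khu-t.
tense: -ki → present.
person: -ke → 2nd person.
voice: -khu → passive.
mood: -t → imperative.

present, 2nd person, passive, imperative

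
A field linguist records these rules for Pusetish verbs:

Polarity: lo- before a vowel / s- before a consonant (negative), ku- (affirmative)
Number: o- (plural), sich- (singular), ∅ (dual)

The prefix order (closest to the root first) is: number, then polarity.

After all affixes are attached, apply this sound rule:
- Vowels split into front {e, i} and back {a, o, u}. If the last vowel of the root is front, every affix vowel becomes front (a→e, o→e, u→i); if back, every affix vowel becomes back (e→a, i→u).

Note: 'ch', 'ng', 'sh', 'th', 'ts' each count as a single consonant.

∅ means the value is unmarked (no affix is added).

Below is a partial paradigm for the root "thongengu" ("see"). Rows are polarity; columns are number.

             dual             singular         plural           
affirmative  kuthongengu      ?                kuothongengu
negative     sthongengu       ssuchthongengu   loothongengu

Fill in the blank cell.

Attach number singular sich- → sichthongengu.
Attach polarity affirmative ku- → kusichthongengu.
Apply vowel harmony: kusichthongengu → kusuchthongengu.

kusuchthongengu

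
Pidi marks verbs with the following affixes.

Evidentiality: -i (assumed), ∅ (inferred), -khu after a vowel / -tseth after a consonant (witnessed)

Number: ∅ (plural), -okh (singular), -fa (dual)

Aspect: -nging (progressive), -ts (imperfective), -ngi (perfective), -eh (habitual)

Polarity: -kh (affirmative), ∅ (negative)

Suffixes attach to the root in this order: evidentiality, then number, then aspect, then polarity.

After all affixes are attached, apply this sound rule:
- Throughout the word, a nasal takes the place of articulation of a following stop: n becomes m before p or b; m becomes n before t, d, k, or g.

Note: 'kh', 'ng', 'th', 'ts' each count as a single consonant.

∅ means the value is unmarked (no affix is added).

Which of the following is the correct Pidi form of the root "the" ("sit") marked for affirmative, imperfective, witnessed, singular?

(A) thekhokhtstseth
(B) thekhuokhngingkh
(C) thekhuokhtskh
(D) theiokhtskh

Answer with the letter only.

Attach evidentiality witnessed -khu (after vowel 'e') → thekhu.
Attach number singular -okh → thekhuokh.
Attach aspect imperfective -ts → thekhuokhts.
Attach polarity affirmative -kh → thekhuokhtskh.
Nasal assimilation: no change.
So the correct form is thekhuokhtskh, option (C).
(D) theiokhtskh is wrong: it uses assumed instead of witnessed for evidentiality.
(A) thekhokhtstseth is wrong: it has the affixes in the wrong order.
(B) thekhuokhngingkh is wrong: it uses progressive instead of imperfective for aspect.

C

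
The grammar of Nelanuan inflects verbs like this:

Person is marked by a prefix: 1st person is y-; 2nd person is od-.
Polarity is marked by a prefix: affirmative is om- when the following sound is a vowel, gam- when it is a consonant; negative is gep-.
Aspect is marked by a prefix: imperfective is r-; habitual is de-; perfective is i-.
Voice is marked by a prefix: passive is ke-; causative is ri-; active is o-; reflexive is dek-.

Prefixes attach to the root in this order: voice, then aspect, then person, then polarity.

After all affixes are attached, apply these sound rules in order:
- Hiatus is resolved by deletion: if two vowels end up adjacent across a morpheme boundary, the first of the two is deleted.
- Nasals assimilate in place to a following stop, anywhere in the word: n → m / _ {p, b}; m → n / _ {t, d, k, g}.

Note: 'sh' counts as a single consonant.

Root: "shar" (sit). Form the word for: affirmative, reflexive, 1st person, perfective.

Attach voice reflexive dek- → dekshar.
Attach aspect perfective i- → idekshar.
Attach person 1st person y- → yidekshar.
Attach polarity affirmative gam- (before consonant 'y') → gamyidekshar.
Vowel deletion: no change.
Nasal assimilation: no change.

gamyidekshar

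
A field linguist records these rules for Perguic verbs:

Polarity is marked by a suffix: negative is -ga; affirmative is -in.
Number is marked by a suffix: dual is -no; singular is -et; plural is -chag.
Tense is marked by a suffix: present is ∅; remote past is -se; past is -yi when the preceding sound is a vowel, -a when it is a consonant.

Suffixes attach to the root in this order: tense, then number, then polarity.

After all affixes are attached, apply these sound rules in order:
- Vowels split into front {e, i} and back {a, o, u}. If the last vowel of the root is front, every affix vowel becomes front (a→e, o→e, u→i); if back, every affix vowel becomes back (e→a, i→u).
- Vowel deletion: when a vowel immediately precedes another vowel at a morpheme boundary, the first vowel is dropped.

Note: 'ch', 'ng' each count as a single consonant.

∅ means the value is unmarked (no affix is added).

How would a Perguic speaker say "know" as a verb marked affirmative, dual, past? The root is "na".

nayunun

Attach tense past -yi (after vowel 'a') → nayi.
Attach number dual -no → nayino.
Attach polarity affirmative -in → nayinoin.
Apply vowel harmony: nayinoin → nayunoun.
Apply vowel deletion: nayunoun → nayunun.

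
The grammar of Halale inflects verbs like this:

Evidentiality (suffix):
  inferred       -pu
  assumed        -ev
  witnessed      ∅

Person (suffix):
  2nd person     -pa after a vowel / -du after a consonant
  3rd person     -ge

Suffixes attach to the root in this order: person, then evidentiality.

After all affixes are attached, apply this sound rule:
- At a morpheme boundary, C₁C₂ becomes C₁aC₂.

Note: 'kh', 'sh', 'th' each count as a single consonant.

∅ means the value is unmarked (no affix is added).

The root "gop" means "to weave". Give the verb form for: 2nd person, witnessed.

gopadu

Attach person 2nd person -du (after consonant 'p') → gopdu.
evidentiality = witnessed: zero marking, form stays gopdu.
Apply epenthesis: gopdu → gopadu.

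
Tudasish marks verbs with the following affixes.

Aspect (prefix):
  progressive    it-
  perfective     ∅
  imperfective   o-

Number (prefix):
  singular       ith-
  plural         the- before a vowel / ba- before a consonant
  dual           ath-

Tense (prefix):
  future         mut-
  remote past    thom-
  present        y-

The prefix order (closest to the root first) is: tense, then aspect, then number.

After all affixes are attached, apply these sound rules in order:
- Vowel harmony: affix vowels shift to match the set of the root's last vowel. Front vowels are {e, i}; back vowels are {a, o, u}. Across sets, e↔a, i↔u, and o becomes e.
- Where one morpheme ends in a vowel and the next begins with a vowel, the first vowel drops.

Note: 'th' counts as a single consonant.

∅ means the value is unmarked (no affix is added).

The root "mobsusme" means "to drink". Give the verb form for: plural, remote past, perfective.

bethemmobsusme

Attach tense remote past thom- → thommobsusme.
aspect = perfective: zero marking, form stays thommobsusme.
Attach number plural ba- (before consonant 'th') → bathommobsusme.
Apply vowel harmony: bathommobsusme → bethemmobsusme.
Vowel deletion: no change.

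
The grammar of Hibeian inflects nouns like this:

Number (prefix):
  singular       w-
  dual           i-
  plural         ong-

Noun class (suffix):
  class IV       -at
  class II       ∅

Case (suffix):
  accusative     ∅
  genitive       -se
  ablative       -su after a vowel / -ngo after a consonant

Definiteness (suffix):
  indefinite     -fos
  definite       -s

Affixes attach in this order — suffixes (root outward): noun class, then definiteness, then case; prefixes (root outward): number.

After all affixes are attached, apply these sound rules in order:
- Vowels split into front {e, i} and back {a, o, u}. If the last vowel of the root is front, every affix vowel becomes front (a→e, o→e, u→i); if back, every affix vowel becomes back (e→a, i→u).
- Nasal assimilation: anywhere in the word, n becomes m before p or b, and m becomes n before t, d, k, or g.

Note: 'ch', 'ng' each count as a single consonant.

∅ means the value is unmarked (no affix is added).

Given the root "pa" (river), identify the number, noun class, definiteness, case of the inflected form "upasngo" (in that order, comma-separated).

Segment: i-pa-s-ngo.
number: i- → dual.
noun class: ∅ → class II.
definiteness: -s → definite.
case: -su/ngo → ablative.

dual, class II, definite, ablative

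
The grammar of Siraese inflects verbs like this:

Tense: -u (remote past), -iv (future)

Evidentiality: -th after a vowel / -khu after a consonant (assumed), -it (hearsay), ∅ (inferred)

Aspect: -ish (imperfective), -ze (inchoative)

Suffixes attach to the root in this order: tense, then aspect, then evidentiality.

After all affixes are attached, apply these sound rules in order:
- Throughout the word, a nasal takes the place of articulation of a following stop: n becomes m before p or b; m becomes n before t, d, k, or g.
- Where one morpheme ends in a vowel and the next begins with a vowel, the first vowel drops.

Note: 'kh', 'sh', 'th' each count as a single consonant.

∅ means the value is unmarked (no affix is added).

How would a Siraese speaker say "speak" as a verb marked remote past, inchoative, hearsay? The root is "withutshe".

Attach tense remote past -u → withutsheu.
Attach aspect inchoative -ze → withutsheuze.
Attach evidentiality hearsay -it → withutsheuzeit.
Nasal assimilation: no change.
Apply vowel deletion: withutsheuzeit → withutshuzit.

withutshuzit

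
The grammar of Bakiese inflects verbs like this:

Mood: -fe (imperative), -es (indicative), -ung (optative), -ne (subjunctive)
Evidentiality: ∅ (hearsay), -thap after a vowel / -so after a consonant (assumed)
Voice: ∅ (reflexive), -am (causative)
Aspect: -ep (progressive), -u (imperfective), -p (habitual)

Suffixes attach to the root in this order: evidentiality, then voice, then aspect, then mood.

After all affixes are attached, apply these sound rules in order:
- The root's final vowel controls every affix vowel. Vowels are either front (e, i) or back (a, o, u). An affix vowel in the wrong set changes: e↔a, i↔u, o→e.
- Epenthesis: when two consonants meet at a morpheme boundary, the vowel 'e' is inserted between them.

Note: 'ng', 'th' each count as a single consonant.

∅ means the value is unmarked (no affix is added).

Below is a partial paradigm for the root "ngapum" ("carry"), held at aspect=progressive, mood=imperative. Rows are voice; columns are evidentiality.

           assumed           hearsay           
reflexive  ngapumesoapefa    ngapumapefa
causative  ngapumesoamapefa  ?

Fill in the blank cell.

ngapumamapefa

evidentiality = hearsay: zero marking, form stays ngapum.
Attach voice causative -am → ngapumam.
Attach aspect progressive -ep → ngapumamep.
Attach mood imperative -fe → ngapumamepfe.
Apply vowel harmony: ngapumamepfe → ngapumamapfa.
Apply epenthesis: ngapumamapfa → ngapumamapefa.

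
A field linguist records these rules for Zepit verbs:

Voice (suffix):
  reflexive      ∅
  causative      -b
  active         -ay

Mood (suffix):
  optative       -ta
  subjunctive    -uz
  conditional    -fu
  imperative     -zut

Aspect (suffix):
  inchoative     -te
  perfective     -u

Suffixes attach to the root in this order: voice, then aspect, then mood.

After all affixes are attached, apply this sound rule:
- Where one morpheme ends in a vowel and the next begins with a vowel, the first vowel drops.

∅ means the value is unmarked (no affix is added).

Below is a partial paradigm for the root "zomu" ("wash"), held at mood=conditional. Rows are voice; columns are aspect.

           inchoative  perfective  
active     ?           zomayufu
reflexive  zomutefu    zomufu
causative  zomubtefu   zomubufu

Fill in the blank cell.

Attach voice active -ay → zomuay.
Attach aspect inchoative -te → zomuayte.
Attach mood conditional -fu → zomuaytefu.
Apply vowel deletion: zomuaytefu → zomaytefu.

zomaytefu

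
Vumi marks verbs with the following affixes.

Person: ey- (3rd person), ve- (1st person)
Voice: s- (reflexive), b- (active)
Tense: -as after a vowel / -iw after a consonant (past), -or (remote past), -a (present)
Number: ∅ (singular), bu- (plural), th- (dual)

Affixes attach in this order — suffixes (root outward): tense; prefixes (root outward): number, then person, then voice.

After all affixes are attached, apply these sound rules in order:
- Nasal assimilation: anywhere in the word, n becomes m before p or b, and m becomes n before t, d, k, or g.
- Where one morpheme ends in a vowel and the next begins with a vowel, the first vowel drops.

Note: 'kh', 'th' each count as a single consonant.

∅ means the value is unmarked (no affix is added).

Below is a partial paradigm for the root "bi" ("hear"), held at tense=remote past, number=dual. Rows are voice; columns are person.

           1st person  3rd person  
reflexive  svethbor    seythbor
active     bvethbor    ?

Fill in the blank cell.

Attach tense remote past -or → bior.
Attach number dual th- → thbior.
Attach person 3rd person ey- → eythbior.
Attach voice active b- → beythbior.
Nasal assimilation: no change.
Apply vowel deletion: beythbior → beythbor.

beythbor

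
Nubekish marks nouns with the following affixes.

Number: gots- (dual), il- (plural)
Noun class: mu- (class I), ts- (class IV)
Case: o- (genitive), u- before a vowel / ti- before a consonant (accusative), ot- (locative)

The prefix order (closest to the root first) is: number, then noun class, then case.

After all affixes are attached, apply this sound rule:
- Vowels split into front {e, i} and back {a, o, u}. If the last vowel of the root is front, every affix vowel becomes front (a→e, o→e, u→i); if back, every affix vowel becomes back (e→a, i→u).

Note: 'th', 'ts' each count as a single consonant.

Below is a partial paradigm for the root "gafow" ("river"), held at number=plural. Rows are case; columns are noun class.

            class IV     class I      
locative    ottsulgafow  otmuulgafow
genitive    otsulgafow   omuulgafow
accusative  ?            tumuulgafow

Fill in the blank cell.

Attach number plural il- → ilgafow.
Attach noun class class IV ts- → tsilgafow.
Attach case accusative ti- (before consonant 'ts') → titsilgafow.
Apply vowel harmony: titsilgafow → tutsulgafow.

tutsulgafow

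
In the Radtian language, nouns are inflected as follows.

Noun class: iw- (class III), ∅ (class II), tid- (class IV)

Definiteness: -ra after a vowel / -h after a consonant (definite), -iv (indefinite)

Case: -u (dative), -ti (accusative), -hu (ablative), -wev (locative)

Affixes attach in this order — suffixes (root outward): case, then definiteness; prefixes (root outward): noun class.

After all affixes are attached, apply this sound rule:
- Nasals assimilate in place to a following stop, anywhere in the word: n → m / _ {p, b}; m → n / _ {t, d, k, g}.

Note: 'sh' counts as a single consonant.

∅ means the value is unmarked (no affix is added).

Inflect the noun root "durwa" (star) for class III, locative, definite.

Attach case locative -wev → durwawev.
Attach definiteness definite -h (after consonant 'v') → durwawevh.
Attach noun class class III iw- → iwdurwawevh.
Nasal assimilation: no change.

iwdurwawevh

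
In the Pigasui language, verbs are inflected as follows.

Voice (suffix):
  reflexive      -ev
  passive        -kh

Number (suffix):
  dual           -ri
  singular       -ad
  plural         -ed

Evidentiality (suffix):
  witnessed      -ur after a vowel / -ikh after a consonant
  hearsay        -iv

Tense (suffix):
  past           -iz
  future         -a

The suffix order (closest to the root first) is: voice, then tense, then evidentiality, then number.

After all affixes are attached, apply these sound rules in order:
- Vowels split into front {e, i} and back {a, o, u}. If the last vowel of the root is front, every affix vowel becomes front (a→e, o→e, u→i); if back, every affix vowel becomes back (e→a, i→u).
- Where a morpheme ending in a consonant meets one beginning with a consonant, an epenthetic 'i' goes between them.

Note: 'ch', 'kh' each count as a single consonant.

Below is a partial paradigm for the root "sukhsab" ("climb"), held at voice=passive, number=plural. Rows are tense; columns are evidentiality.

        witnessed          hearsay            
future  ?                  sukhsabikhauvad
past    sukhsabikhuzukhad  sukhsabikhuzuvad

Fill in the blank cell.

Attach voice passive -kh → sukhsabkh.
Attach tense future -a → sukhsabkha.
Attach evidentiality witnessed -ur (after vowel 'a') → sukhsabkhaur.
Attach number plural -ed → sukhsabkhaured.
Apply vowel harmony: sukhsabkhaured → sukhsabkhaurad.
Apply epenthesis: sukhsabkhaurad → sukhsabikhaurad.

sukhsabikhaurad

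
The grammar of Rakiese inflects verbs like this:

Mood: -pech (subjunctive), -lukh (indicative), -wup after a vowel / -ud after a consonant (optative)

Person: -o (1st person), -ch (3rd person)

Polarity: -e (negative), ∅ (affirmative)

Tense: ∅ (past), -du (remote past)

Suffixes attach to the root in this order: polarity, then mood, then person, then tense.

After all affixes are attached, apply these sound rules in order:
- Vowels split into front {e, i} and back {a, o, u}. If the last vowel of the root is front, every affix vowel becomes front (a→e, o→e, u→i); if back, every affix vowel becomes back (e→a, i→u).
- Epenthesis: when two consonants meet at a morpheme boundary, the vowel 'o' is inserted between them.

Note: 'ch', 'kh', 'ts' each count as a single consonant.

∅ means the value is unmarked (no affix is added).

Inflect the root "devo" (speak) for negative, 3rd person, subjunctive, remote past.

Attach polarity negative -e → devoe.
Attach mood subjunctive -pech → devoepech.
Attach person 3rd person -ch → devoepechch.
Attach tense remote past -du → devoepechchdu.
Apply vowel harmony: devoepechchdu → devoapachchdu.
Apply epenthesis: devoapachchdu → devoapachochodu.

devoapachochodu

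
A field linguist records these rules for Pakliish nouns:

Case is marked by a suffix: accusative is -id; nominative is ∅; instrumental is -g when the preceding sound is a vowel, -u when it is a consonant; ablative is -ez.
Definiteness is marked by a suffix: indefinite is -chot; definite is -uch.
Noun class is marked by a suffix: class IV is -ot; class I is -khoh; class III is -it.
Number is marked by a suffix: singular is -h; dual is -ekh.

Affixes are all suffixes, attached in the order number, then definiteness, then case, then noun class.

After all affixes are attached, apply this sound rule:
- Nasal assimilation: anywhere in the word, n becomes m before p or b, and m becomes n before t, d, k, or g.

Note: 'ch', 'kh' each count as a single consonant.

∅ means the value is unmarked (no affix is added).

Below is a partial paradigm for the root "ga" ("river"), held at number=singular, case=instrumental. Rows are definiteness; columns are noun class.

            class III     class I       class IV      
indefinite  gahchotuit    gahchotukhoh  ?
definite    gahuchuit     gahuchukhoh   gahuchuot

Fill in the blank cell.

Attach number singular -h → gah.
Attach definiteness indefinite -chot → gahchot.
Attach case instrumental -u (after consonant 't') → gahchotu.
Attach noun class class IV -ot → gahchotuot.
Nasal assimilation: no change.

gahchotuot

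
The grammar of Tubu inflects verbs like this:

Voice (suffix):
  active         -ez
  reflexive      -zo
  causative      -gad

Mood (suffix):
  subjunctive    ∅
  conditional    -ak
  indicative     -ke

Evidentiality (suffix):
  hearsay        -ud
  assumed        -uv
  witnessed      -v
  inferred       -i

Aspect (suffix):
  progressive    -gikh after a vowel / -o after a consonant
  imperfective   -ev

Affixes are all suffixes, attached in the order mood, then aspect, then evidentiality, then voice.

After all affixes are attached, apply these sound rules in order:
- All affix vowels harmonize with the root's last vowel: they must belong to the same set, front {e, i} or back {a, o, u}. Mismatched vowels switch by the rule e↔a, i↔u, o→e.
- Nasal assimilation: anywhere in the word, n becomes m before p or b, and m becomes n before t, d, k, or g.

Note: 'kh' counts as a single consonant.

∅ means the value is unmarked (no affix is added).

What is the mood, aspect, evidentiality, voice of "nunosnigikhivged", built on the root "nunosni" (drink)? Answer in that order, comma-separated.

subjunctive, progressive, assumed, causative

Segment: nunosni-gikh-uv-gad.
mood: ∅ → subjunctive.
aspect: -gikh/o → progressive.
evidentiality: -uv → assumed.
voice: -gad → causative.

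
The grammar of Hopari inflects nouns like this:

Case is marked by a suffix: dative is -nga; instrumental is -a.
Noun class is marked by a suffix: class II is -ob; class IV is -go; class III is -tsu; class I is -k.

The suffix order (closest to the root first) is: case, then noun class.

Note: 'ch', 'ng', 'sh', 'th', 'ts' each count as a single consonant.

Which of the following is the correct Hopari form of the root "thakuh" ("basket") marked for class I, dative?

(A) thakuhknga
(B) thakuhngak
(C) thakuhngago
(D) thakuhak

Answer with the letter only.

B

Attach case dative -nga → thakuhnga.
Attach noun class class I -k → thakuhngak.
So the correct form is thakuhngak, option (B).
(D) thakuhak is wrong: it uses instrumental instead of dative for case.
(C) thakuhngago is wrong: it uses class IV instead of class I for noun class.
(A) thakuhknga is wrong: it has the affixes in the wrong order.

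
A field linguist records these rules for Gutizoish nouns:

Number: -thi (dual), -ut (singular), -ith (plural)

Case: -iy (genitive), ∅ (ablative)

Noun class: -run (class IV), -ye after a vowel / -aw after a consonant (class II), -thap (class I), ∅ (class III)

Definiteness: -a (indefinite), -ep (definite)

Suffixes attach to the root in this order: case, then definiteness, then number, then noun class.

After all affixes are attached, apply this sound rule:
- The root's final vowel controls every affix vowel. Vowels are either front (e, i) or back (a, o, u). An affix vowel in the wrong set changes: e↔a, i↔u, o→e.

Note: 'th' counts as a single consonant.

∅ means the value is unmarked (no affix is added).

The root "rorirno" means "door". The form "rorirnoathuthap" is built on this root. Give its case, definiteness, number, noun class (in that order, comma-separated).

ablative, indefinite, dual, class I

Segment: rorirno-a-thi-thap.
case: ∅ → ablative.
definiteness: -a → indefinite.
number: -thi → dual.
noun class: -thap → class I.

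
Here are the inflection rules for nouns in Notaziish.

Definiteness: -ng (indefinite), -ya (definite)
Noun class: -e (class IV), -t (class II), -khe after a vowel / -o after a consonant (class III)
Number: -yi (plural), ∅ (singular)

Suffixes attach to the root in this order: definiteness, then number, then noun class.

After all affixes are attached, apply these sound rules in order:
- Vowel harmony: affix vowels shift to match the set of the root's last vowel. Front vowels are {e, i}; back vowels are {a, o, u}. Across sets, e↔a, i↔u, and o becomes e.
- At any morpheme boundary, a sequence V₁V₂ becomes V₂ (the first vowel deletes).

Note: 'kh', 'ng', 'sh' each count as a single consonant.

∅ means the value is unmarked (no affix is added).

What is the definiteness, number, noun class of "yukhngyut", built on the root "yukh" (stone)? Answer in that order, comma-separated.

indefinite, plural, class II

Segment: yukh-ng-yi-t.
definiteness: -ng → indefinite.
number: -yi → plural.
noun class: -t → class II.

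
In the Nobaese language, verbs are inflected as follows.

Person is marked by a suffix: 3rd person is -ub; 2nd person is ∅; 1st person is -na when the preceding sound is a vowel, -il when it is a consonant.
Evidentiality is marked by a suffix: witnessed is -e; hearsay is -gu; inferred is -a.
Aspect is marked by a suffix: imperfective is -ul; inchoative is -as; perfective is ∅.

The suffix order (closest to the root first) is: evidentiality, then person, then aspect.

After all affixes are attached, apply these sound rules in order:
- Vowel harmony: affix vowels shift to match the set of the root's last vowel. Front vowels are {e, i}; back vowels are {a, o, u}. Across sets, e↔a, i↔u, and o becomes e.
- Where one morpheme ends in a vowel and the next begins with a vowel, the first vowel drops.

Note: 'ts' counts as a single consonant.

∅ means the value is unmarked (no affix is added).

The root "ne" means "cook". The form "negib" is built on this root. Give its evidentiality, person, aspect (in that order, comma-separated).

Segment: ne-gu-ub.
evidentiality: -gu → hearsay.
person: -ub → 3rd person.
aspect: ∅ → perfective.

hearsay, 3rd person, perfective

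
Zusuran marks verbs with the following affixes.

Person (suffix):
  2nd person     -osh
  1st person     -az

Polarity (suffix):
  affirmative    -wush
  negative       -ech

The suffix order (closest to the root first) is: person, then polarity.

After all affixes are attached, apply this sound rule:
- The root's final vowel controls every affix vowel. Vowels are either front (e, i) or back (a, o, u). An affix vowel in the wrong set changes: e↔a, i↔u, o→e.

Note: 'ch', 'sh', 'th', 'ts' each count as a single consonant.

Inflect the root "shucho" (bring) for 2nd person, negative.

shuchooshach

Attach person 2nd person -osh → shuchoosh.
Attach polarity negative -ech → shuchooshech.
Apply vowel harmony: shuchooshech → shuchooshach.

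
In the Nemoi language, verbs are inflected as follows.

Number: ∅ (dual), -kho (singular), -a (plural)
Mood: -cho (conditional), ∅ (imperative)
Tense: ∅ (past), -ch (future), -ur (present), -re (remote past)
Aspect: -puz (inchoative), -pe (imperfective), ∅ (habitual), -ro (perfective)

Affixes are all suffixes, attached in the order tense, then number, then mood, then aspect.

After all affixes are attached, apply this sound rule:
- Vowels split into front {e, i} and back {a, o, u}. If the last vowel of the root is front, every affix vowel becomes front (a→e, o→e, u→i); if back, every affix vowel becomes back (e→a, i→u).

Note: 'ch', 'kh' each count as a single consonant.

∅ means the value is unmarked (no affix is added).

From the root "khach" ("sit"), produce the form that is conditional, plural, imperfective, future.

khachchachopa

Attach tense future -ch → khachch.
Attach number plural -a → khachcha.
Attach mood conditional -cho → khachchacho.
Attach aspect imperfective -pe → khachchachope.
Apply vowel harmony: khachchachope → khachchachopa.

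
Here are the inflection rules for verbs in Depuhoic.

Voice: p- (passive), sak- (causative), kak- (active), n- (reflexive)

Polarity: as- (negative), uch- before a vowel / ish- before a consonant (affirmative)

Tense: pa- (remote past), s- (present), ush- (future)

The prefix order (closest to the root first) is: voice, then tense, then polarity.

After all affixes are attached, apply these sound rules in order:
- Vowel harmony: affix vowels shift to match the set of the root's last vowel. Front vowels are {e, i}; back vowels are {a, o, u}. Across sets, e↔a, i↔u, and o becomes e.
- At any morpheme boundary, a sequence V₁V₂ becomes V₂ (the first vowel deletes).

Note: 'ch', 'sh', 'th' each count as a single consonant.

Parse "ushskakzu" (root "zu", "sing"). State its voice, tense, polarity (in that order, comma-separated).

active, present, affirmative

Segment: ish-s-kak-zu.
voice: kak- → active.
tense: s- → present.
polarity: uch/ish- → affirmative.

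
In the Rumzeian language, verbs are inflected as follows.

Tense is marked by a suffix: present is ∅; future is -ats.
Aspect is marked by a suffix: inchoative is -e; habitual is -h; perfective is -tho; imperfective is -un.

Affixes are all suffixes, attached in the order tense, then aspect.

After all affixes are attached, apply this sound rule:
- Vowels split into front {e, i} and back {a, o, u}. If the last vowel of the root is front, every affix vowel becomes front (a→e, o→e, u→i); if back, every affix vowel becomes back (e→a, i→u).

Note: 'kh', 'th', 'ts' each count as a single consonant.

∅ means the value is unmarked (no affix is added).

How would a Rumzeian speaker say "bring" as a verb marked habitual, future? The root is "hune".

huneetsh

Attach tense future -ats → huneats.
Attach aspect habitual -h → huneatsh.
Apply vowel harmony: huneatsh → huneetsh.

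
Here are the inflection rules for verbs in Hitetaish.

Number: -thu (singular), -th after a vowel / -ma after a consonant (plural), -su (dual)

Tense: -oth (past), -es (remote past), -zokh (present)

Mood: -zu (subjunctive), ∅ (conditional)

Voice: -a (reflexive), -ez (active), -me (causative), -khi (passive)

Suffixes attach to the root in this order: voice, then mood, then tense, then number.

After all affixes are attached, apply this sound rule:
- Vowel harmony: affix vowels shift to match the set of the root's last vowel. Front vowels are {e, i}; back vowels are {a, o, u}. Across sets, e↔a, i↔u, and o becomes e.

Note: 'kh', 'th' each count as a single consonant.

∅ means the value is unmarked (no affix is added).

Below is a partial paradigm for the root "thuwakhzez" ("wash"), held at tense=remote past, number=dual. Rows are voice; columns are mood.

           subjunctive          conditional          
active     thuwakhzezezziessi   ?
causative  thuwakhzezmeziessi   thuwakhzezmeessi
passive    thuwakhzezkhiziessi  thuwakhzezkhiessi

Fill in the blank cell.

thuwakhzezezessi

Attach voice active -ez → thuwakhzezez.
mood = conditional: zero marking, form stays thuwakhzezez.
Attach tense remote past -es → thuwakhzezezes.
Attach number dual -su → thuwakhzezezessu.
Apply vowel harmony: thuwakhzezezessu → thuwakhzezezessi.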